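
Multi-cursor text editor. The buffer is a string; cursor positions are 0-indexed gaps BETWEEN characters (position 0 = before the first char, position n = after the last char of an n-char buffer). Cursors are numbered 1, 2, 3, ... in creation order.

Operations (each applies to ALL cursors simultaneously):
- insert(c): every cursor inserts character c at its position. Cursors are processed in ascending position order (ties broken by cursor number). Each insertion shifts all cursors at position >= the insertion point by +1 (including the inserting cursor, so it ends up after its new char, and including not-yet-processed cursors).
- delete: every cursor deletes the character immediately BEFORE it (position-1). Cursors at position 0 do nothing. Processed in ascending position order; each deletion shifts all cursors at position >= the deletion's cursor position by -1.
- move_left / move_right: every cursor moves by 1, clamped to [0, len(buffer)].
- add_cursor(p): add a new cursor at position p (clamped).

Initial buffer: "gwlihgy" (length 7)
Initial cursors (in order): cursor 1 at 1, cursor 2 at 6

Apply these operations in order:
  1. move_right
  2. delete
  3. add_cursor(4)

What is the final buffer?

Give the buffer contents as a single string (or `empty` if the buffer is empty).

After op 1 (move_right): buffer="gwlihgy" (len 7), cursors c1@2 c2@7, authorship .......
After op 2 (delete): buffer="glihg" (len 5), cursors c1@1 c2@5, authorship .....
After op 3 (add_cursor(4)): buffer="glihg" (len 5), cursors c1@1 c3@4 c2@5, authorship .....

Answer: glihg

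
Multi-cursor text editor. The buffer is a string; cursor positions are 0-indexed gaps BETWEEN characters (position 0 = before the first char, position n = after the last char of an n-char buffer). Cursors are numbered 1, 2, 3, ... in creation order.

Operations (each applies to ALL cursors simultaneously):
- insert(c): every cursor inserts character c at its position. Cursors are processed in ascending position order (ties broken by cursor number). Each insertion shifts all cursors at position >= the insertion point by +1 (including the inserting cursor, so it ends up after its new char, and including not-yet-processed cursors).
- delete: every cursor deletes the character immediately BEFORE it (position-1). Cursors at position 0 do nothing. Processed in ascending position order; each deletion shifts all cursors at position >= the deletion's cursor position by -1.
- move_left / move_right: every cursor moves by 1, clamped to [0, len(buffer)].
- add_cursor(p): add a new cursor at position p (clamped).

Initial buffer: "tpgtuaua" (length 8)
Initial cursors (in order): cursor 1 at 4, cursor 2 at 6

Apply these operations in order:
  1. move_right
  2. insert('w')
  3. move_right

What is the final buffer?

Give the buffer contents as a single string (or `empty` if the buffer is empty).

Answer: tpgtuwauwa

Derivation:
After op 1 (move_right): buffer="tpgtuaua" (len 8), cursors c1@5 c2@7, authorship ........
After op 2 (insert('w')): buffer="tpgtuwauwa" (len 10), cursors c1@6 c2@9, authorship .....1..2.
After op 3 (move_right): buffer="tpgtuwauwa" (len 10), cursors c1@7 c2@10, authorship .....1..2.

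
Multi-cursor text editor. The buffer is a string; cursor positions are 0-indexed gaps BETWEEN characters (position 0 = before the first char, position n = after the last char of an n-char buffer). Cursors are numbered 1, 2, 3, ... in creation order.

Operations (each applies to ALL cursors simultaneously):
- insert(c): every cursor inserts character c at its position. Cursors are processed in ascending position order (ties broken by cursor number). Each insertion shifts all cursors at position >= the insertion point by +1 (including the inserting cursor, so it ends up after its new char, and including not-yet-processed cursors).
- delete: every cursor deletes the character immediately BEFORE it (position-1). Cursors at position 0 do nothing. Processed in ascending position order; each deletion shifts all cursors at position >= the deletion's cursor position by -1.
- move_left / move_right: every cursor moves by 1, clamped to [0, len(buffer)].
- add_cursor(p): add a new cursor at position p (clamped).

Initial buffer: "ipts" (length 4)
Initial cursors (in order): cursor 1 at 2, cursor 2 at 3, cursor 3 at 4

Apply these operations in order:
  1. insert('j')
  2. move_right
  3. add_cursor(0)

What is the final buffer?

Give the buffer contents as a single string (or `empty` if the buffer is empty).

Answer: ipjtjsj

Derivation:
After op 1 (insert('j')): buffer="ipjtjsj" (len 7), cursors c1@3 c2@5 c3@7, authorship ..1.2.3
After op 2 (move_right): buffer="ipjtjsj" (len 7), cursors c1@4 c2@6 c3@7, authorship ..1.2.3
After op 3 (add_cursor(0)): buffer="ipjtjsj" (len 7), cursors c4@0 c1@4 c2@6 c3@7, authorship ..1.2.3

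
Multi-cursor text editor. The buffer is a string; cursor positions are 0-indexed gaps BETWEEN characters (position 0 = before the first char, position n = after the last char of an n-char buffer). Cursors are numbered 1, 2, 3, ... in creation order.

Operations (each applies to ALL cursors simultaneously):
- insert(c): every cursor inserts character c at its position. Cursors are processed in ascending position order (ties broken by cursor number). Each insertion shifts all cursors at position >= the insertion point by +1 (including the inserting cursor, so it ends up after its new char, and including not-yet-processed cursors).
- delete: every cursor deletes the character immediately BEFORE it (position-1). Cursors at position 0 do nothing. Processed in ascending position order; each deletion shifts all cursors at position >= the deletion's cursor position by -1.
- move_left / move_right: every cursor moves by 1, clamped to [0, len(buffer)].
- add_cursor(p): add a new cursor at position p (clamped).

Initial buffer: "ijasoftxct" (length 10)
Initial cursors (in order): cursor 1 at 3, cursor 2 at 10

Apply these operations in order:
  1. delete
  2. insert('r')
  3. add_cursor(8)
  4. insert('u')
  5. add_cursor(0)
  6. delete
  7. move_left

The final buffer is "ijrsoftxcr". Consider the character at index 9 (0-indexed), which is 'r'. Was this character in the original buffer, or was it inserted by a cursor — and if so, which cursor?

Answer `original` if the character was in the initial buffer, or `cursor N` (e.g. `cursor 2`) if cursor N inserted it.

After op 1 (delete): buffer="ijsoftxc" (len 8), cursors c1@2 c2@8, authorship ........
After op 2 (insert('r')): buffer="ijrsoftxcr" (len 10), cursors c1@3 c2@10, authorship ..1......2
After op 3 (add_cursor(8)): buffer="ijrsoftxcr" (len 10), cursors c1@3 c3@8 c2@10, authorship ..1......2
After op 4 (insert('u')): buffer="ijrusoftxucru" (len 13), cursors c1@4 c3@10 c2@13, authorship ..11.....3.22
After op 5 (add_cursor(0)): buffer="ijrusoftxucru" (len 13), cursors c4@0 c1@4 c3@10 c2@13, authorship ..11.....3.22
After op 6 (delete): buffer="ijrsoftxcr" (len 10), cursors c4@0 c1@3 c3@8 c2@10, authorship ..1......2
After op 7 (move_left): buffer="ijrsoftxcr" (len 10), cursors c4@0 c1@2 c3@7 c2@9, authorship ..1......2
Authorship (.=original, N=cursor N): . . 1 . . . . . . 2
Index 9: author = 2

Answer: cursor 2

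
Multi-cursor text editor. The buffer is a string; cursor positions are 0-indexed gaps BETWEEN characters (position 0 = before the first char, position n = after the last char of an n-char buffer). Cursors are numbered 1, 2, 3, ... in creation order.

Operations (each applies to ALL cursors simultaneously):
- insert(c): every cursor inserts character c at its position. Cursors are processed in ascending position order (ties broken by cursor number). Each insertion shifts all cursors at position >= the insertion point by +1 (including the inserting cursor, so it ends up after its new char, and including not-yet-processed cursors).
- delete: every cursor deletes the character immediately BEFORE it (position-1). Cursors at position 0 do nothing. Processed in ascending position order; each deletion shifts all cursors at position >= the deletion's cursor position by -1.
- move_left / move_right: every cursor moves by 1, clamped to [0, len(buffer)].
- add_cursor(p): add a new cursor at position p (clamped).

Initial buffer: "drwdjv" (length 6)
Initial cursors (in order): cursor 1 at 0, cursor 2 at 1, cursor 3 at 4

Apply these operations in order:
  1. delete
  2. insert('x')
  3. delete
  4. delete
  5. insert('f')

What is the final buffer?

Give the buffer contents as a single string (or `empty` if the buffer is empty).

After op 1 (delete): buffer="rwjv" (len 4), cursors c1@0 c2@0 c3@2, authorship ....
After op 2 (insert('x')): buffer="xxrwxjv" (len 7), cursors c1@2 c2@2 c3@5, authorship 12..3..
After op 3 (delete): buffer="rwjv" (len 4), cursors c1@0 c2@0 c3@2, authorship ....
After op 4 (delete): buffer="rjv" (len 3), cursors c1@0 c2@0 c3@1, authorship ...
After op 5 (insert('f')): buffer="ffrfjv" (len 6), cursors c1@2 c2@2 c3@4, authorship 12.3..

Answer: ffrfjv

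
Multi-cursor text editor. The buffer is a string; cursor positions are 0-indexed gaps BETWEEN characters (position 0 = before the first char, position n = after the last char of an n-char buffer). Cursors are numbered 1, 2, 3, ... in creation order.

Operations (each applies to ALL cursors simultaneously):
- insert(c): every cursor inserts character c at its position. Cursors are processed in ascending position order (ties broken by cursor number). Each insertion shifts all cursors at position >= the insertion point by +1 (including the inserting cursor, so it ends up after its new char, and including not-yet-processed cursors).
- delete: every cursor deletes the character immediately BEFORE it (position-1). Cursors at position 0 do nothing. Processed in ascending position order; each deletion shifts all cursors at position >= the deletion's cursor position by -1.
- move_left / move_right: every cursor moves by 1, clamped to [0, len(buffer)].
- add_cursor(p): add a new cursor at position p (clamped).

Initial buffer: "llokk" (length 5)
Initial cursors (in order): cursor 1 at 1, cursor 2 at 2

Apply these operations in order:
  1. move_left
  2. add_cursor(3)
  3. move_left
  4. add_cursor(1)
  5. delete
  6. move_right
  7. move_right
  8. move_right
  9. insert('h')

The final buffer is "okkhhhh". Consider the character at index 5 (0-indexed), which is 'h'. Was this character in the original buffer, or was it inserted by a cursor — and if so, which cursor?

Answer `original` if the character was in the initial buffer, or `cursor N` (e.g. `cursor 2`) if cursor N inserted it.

After op 1 (move_left): buffer="llokk" (len 5), cursors c1@0 c2@1, authorship .....
After op 2 (add_cursor(3)): buffer="llokk" (len 5), cursors c1@0 c2@1 c3@3, authorship .....
After op 3 (move_left): buffer="llokk" (len 5), cursors c1@0 c2@0 c3@2, authorship .....
After op 4 (add_cursor(1)): buffer="llokk" (len 5), cursors c1@0 c2@0 c4@1 c3@2, authorship .....
After op 5 (delete): buffer="okk" (len 3), cursors c1@0 c2@0 c3@0 c4@0, authorship ...
After op 6 (move_right): buffer="okk" (len 3), cursors c1@1 c2@1 c3@1 c4@1, authorship ...
After op 7 (move_right): buffer="okk" (len 3), cursors c1@2 c2@2 c3@2 c4@2, authorship ...
After op 8 (move_right): buffer="okk" (len 3), cursors c1@3 c2@3 c3@3 c4@3, authorship ...
After op 9 (insert('h')): buffer="okkhhhh" (len 7), cursors c1@7 c2@7 c3@7 c4@7, authorship ...1234
Authorship (.=original, N=cursor N): . . . 1 2 3 4
Index 5: author = 3

Answer: cursor 3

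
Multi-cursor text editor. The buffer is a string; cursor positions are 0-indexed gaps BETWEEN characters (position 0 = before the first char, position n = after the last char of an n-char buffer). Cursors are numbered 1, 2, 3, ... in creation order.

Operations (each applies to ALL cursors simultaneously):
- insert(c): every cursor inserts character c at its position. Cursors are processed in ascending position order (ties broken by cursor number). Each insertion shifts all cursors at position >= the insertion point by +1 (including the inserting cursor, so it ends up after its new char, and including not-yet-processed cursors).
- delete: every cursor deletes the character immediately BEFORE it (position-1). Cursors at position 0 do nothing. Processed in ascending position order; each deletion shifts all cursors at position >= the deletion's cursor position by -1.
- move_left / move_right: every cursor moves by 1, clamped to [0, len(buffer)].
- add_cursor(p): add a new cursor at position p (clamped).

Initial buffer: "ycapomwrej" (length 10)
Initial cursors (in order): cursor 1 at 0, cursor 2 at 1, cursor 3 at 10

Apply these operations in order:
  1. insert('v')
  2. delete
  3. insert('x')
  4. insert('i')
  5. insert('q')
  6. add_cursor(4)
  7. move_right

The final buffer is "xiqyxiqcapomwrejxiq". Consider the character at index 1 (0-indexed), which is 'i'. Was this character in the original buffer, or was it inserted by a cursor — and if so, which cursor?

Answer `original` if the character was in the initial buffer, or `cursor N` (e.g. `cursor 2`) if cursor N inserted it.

After op 1 (insert('v')): buffer="vyvcapomwrejv" (len 13), cursors c1@1 c2@3 c3@13, authorship 1.2.........3
After op 2 (delete): buffer="ycapomwrej" (len 10), cursors c1@0 c2@1 c3@10, authorship ..........
After op 3 (insert('x')): buffer="xyxcapomwrejx" (len 13), cursors c1@1 c2@3 c3@13, authorship 1.2.........3
After op 4 (insert('i')): buffer="xiyxicapomwrejxi" (len 16), cursors c1@2 c2@5 c3@16, authorship 11.22.........33
After op 5 (insert('q')): buffer="xiqyxiqcapomwrejxiq" (len 19), cursors c1@3 c2@7 c3@19, authorship 111.222.........333
After op 6 (add_cursor(4)): buffer="xiqyxiqcapomwrejxiq" (len 19), cursors c1@3 c4@4 c2@7 c3@19, authorship 111.222.........333
After op 7 (move_right): buffer="xiqyxiqcapomwrejxiq" (len 19), cursors c1@4 c4@5 c2@8 c3@19, authorship 111.222.........333
Authorship (.=original, N=cursor N): 1 1 1 . 2 2 2 . . . . . . . . . 3 3 3
Index 1: author = 1

Answer: cursor 1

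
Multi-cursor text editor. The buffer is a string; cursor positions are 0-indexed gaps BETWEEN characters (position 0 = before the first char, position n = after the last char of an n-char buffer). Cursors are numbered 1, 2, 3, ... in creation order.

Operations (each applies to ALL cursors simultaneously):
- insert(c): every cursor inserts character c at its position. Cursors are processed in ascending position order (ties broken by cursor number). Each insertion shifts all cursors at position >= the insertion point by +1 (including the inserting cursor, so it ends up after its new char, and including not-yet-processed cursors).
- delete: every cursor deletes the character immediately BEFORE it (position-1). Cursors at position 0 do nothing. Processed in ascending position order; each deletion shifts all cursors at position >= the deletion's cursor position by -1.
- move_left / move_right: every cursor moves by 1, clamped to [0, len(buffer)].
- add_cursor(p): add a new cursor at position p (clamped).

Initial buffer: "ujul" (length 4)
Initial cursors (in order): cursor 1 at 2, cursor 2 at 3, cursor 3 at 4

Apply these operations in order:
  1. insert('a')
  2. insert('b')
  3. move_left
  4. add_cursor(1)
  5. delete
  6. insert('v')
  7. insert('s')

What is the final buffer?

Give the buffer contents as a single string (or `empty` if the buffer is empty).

After op 1 (insert('a')): buffer="ujauala" (len 7), cursors c1@3 c2@5 c3@7, authorship ..1.2.3
After op 2 (insert('b')): buffer="ujabuablab" (len 10), cursors c1@4 c2@7 c3@10, authorship ..11.22.33
After op 3 (move_left): buffer="ujabuablab" (len 10), cursors c1@3 c2@6 c3@9, authorship ..11.22.33
After op 4 (add_cursor(1)): buffer="ujabuablab" (len 10), cursors c4@1 c1@3 c2@6 c3@9, authorship ..11.22.33
After op 5 (delete): buffer="jbublb" (len 6), cursors c4@0 c1@1 c2@3 c3@5, authorship .1.2.3
After op 6 (insert('v')): buffer="vjvbuvblvb" (len 10), cursors c4@1 c1@3 c2@6 c3@9, authorship 4.11.22.33
After op 7 (insert('s')): buffer="vsjvsbuvsblvsb" (len 14), cursors c4@2 c1@5 c2@9 c3@13, authorship 44.111.222.333

Answer: vsjvsbuvsblvsb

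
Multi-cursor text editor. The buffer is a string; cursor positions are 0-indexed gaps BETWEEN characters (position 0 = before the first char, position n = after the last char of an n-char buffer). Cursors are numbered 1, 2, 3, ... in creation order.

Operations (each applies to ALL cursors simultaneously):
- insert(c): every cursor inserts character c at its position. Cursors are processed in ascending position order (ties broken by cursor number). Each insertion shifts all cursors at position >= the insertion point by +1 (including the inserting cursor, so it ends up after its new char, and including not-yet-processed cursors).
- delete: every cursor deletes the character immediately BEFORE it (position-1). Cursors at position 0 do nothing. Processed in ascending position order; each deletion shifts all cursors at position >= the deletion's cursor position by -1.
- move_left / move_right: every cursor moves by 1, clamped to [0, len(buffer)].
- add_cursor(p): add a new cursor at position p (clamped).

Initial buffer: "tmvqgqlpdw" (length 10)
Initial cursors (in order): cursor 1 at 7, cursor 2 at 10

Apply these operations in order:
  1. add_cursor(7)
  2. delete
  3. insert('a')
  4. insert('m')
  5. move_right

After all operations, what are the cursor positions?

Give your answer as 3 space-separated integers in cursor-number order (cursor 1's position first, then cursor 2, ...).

Answer: 10 13 10

Derivation:
After op 1 (add_cursor(7)): buffer="tmvqgqlpdw" (len 10), cursors c1@7 c3@7 c2@10, authorship ..........
After op 2 (delete): buffer="tmvqgpd" (len 7), cursors c1@5 c3@5 c2@7, authorship .......
After op 3 (insert('a')): buffer="tmvqgaapda" (len 10), cursors c1@7 c3@7 c2@10, authorship .....13..2
After op 4 (insert('m')): buffer="tmvqgaammpdam" (len 13), cursors c1@9 c3@9 c2@13, authorship .....1313..22
After op 5 (move_right): buffer="tmvqgaammpdam" (len 13), cursors c1@10 c3@10 c2@13, authorship .....1313..22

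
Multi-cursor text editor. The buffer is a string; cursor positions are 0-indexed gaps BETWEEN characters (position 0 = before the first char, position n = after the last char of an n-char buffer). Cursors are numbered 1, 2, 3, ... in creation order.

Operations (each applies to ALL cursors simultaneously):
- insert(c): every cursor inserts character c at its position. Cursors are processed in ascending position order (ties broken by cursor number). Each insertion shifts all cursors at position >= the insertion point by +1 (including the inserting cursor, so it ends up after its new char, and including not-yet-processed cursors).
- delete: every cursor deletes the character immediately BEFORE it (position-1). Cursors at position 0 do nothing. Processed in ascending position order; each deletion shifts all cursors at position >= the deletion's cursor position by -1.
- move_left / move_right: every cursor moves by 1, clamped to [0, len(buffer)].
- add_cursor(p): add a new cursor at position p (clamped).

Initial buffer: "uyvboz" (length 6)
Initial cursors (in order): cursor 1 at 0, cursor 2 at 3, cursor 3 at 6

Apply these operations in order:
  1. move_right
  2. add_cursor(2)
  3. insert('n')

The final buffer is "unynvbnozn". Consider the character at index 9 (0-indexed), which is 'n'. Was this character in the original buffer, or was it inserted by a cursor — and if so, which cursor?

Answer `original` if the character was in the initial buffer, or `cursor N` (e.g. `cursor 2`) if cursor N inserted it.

Answer: cursor 3

Derivation:
After op 1 (move_right): buffer="uyvboz" (len 6), cursors c1@1 c2@4 c3@6, authorship ......
After op 2 (add_cursor(2)): buffer="uyvboz" (len 6), cursors c1@1 c4@2 c2@4 c3@6, authorship ......
After op 3 (insert('n')): buffer="unynvbnozn" (len 10), cursors c1@2 c4@4 c2@7 c3@10, authorship .1.4..2..3
Authorship (.=original, N=cursor N): . 1 . 4 . . 2 . . 3
Index 9: author = 3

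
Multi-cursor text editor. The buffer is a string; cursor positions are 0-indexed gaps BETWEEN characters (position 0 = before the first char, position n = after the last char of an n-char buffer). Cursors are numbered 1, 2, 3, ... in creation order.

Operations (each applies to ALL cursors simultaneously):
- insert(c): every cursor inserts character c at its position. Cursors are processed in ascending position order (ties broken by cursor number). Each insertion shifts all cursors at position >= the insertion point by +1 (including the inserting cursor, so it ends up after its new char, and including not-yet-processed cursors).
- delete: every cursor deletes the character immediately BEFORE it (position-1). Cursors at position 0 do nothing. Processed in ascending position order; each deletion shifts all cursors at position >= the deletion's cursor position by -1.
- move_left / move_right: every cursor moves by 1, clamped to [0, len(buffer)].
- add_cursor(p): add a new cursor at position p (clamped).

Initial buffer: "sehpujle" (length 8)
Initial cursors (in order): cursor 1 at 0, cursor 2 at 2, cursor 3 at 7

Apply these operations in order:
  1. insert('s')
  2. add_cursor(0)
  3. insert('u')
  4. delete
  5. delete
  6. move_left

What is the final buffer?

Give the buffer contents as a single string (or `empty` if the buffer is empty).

Answer: sehpujle

Derivation:
After op 1 (insert('s')): buffer="sseshpujlse" (len 11), cursors c1@1 c2@4 c3@10, authorship 1..2.....3.
After op 2 (add_cursor(0)): buffer="sseshpujlse" (len 11), cursors c4@0 c1@1 c2@4 c3@10, authorship 1..2.....3.
After op 3 (insert('u')): buffer="ususesuhpujlsue" (len 15), cursors c4@1 c1@3 c2@7 c3@14, authorship 411..22.....33.
After op 4 (delete): buffer="sseshpujlse" (len 11), cursors c4@0 c1@1 c2@4 c3@10, authorship 1..2.....3.
After op 5 (delete): buffer="sehpujle" (len 8), cursors c1@0 c4@0 c2@2 c3@7, authorship ........
After op 6 (move_left): buffer="sehpujle" (len 8), cursors c1@0 c4@0 c2@1 c3@6, authorship ........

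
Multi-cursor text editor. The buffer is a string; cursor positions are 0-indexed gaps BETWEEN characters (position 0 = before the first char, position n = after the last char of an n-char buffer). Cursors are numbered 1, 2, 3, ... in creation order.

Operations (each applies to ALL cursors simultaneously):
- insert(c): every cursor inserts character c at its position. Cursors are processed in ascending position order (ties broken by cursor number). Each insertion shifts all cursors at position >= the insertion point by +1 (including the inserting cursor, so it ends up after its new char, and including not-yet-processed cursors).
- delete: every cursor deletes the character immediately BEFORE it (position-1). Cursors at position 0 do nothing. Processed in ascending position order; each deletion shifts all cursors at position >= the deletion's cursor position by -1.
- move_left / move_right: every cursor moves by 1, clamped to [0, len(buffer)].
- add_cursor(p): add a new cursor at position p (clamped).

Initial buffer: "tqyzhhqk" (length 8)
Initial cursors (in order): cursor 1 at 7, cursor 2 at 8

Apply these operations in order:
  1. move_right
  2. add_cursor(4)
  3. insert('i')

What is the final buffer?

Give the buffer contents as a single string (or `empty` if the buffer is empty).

After op 1 (move_right): buffer="tqyzhhqk" (len 8), cursors c1@8 c2@8, authorship ........
After op 2 (add_cursor(4)): buffer="tqyzhhqk" (len 8), cursors c3@4 c1@8 c2@8, authorship ........
After op 3 (insert('i')): buffer="tqyzihhqkii" (len 11), cursors c3@5 c1@11 c2@11, authorship ....3....12

Answer: tqyzihhqkii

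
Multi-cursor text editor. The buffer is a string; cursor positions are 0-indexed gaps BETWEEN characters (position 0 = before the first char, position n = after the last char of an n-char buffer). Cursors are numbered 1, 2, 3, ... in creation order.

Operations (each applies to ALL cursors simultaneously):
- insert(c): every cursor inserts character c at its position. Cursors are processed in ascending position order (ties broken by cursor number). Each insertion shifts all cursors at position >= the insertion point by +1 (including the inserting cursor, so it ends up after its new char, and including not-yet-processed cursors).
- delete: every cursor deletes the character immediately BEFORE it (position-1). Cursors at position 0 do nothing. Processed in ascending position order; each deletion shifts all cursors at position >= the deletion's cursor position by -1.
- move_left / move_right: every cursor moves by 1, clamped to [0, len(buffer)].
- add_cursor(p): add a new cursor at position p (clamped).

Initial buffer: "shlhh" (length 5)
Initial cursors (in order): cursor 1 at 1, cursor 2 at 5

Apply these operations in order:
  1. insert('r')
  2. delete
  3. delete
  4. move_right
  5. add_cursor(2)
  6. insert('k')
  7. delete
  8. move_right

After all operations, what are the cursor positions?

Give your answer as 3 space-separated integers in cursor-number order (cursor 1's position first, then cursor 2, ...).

After op 1 (insert('r')): buffer="srhlhhr" (len 7), cursors c1@2 c2@7, authorship .1....2
After op 2 (delete): buffer="shlhh" (len 5), cursors c1@1 c2@5, authorship .....
After op 3 (delete): buffer="hlh" (len 3), cursors c1@0 c2@3, authorship ...
After op 4 (move_right): buffer="hlh" (len 3), cursors c1@1 c2@3, authorship ...
After op 5 (add_cursor(2)): buffer="hlh" (len 3), cursors c1@1 c3@2 c2@3, authorship ...
After op 6 (insert('k')): buffer="hklkhk" (len 6), cursors c1@2 c3@4 c2@6, authorship .1.3.2
After op 7 (delete): buffer="hlh" (len 3), cursors c1@1 c3@2 c2@3, authorship ...
After op 8 (move_right): buffer="hlh" (len 3), cursors c1@2 c2@3 c3@3, authorship ...

Answer: 2 3 3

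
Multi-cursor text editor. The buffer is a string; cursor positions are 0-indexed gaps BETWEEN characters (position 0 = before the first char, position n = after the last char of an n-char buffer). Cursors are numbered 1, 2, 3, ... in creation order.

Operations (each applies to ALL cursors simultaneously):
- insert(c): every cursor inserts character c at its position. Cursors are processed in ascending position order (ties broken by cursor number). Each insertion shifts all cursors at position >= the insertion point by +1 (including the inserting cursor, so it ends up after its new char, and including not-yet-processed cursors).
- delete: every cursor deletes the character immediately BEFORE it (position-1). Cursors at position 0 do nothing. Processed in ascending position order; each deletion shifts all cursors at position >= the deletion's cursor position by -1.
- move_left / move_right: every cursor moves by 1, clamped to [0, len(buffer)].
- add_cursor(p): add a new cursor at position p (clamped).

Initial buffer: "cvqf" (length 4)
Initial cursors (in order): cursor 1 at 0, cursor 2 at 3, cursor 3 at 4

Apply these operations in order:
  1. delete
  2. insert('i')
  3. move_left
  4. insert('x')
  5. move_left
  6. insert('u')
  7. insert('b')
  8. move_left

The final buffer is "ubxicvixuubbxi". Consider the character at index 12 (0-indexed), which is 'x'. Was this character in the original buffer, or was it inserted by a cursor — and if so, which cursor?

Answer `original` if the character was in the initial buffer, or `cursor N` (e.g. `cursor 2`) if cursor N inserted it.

After op 1 (delete): buffer="cv" (len 2), cursors c1@0 c2@2 c3@2, authorship ..
After op 2 (insert('i')): buffer="icvii" (len 5), cursors c1@1 c2@5 c3@5, authorship 1..23
After op 3 (move_left): buffer="icvii" (len 5), cursors c1@0 c2@4 c3@4, authorship 1..23
After op 4 (insert('x')): buffer="xicvixxi" (len 8), cursors c1@1 c2@7 c3@7, authorship 11..2233
After op 5 (move_left): buffer="xicvixxi" (len 8), cursors c1@0 c2@6 c3@6, authorship 11..2233
After op 6 (insert('u')): buffer="uxicvixuuxi" (len 11), cursors c1@1 c2@9 c3@9, authorship 111..222333
After op 7 (insert('b')): buffer="ubxicvixuubbxi" (len 14), cursors c1@2 c2@12 c3@12, authorship 1111..22232333
After op 8 (move_left): buffer="ubxicvixuubbxi" (len 14), cursors c1@1 c2@11 c3@11, authorship 1111..22232333
Authorship (.=original, N=cursor N): 1 1 1 1 . . 2 2 2 3 2 3 3 3
Index 12: author = 3

Answer: cursor 3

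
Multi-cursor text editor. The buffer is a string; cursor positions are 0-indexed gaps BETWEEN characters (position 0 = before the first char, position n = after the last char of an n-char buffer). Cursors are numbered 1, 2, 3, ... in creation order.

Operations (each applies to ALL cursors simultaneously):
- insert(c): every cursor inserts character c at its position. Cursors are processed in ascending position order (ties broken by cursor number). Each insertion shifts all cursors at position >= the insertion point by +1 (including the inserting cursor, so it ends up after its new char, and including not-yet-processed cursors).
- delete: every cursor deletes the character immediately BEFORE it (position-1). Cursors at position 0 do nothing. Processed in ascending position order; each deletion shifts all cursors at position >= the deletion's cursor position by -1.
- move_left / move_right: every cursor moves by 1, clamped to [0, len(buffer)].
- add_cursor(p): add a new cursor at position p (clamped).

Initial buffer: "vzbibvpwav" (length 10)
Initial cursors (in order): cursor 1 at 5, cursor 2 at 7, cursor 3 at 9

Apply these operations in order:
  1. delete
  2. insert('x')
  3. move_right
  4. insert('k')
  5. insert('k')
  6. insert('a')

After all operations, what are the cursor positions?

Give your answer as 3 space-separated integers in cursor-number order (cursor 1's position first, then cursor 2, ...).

After op 1 (delete): buffer="vzbivwv" (len 7), cursors c1@4 c2@5 c3@6, authorship .......
After op 2 (insert('x')): buffer="vzbixvxwxv" (len 10), cursors c1@5 c2@7 c3@9, authorship ....1.2.3.
After op 3 (move_right): buffer="vzbixvxwxv" (len 10), cursors c1@6 c2@8 c3@10, authorship ....1.2.3.
After op 4 (insert('k')): buffer="vzbixvkxwkxvk" (len 13), cursors c1@7 c2@10 c3@13, authorship ....1.12.23.3
After op 5 (insert('k')): buffer="vzbixvkkxwkkxvkk" (len 16), cursors c1@8 c2@12 c3@16, authorship ....1.112.223.33
After op 6 (insert('a')): buffer="vzbixvkkaxwkkaxvkka" (len 19), cursors c1@9 c2@14 c3@19, authorship ....1.1112.2223.333

Answer: 9 14 19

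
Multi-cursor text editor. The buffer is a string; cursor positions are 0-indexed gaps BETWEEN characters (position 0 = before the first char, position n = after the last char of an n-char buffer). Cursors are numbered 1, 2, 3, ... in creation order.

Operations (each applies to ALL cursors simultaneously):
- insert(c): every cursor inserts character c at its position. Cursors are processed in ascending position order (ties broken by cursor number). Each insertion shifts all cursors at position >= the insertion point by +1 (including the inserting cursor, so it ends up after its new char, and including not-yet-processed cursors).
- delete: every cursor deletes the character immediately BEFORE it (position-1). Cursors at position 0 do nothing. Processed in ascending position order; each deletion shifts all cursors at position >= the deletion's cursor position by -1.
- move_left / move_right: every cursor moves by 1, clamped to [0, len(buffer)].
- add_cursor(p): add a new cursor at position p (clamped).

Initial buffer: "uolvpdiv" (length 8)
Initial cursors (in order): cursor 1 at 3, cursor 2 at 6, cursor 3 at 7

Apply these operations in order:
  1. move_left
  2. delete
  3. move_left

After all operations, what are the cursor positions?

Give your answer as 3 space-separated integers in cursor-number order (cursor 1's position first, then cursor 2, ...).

After op 1 (move_left): buffer="uolvpdiv" (len 8), cursors c1@2 c2@5 c3@6, authorship ........
After op 2 (delete): buffer="ulviv" (len 5), cursors c1@1 c2@3 c3@3, authorship .....
After op 3 (move_left): buffer="ulviv" (len 5), cursors c1@0 c2@2 c3@2, authorship .....

Answer: 0 2 2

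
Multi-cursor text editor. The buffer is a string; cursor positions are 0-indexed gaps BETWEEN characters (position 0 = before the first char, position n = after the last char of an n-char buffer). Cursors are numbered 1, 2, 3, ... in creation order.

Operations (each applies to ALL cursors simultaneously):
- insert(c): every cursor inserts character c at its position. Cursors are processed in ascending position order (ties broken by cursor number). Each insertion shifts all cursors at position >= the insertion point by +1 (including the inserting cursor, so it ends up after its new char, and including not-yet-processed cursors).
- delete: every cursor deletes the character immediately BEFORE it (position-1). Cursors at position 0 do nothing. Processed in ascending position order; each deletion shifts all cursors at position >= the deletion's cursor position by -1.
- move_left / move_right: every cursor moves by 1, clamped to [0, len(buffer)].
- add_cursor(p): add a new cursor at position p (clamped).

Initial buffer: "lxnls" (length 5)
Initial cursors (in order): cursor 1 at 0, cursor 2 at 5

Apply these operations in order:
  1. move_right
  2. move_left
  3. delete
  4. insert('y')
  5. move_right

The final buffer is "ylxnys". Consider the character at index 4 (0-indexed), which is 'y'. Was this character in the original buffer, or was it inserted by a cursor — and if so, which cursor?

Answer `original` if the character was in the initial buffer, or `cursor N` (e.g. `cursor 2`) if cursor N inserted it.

Answer: cursor 2

Derivation:
After op 1 (move_right): buffer="lxnls" (len 5), cursors c1@1 c2@5, authorship .....
After op 2 (move_left): buffer="lxnls" (len 5), cursors c1@0 c2@4, authorship .....
After op 3 (delete): buffer="lxns" (len 4), cursors c1@0 c2@3, authorship ....
After op 4 (insert('y')): buffer="ylxnys" (len 6), cursors c1@1 c2@5, authorship 1...2.
After op 5 (move_right): buffer="ylxnys" (len 6), cursors c1@2 c2@6, authorship 1...2.
Authorship (.=original, N=cursor N): 1 . . . 2 .
Index 4: author = 2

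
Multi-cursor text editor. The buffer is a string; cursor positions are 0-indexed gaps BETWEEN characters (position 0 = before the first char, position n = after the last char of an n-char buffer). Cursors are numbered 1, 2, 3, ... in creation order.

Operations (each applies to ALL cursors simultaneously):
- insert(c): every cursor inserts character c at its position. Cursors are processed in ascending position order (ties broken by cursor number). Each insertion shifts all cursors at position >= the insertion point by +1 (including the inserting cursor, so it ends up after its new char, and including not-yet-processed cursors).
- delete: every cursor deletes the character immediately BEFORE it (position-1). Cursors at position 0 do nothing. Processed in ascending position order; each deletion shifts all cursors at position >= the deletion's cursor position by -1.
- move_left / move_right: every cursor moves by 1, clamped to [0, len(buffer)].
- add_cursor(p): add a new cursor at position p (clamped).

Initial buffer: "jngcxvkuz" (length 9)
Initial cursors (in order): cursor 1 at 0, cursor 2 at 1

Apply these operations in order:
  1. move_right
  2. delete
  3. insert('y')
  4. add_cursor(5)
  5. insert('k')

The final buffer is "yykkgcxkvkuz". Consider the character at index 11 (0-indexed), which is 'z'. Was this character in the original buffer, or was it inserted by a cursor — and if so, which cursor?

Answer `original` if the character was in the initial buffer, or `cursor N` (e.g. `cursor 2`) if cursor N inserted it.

After op 1 (move_right): buffer="jngcxvkuz" (len 9), cursors c1@1 c2@2, authorship .........
After op 2 (delete): buffer="gcxvkuz" (len 7), cursors c1@0 c2@0, authorship .......
After op 3 (insert('y')): buffer="yygcxvkuz" (len 9), cursors c1@2 c2@2, authorship 12.......
After op 4 (add_cursor(5)): buffer="yygcxvkuz" (len 9), cursors c1@2 c2@2 c3@5, authorship 12.......
After op 5 (insert('k')): buffer="yykkgcxkvkuz" (len 12), cursors c1@4 c2@4 c3@8, authorship 1212...3....
Authorship (.=original, N=cursor N): 1 2 1 2 . . . 3 . . . .
Index 11: author = original

Answer: original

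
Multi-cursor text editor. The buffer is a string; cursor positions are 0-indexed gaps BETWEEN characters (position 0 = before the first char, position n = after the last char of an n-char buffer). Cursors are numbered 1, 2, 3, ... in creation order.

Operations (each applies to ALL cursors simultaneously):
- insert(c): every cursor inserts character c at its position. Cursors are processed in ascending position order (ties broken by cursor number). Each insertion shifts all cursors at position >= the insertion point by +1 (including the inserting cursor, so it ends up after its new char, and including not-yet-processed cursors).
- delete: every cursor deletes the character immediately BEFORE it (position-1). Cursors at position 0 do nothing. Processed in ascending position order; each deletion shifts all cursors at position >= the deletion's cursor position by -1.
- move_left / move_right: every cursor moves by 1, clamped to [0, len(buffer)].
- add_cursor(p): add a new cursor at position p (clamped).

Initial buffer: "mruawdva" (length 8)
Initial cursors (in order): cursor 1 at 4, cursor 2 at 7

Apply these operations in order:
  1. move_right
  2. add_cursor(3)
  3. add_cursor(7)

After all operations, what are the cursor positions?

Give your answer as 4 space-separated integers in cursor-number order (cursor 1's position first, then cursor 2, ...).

After op 1 (move_right): buffer="mruawdva" (len 8), cursors c1@5 c2@8, authorship ........
After op 2 (add_cursor(3)): buffer="mruawdva" (len 8), cursors c3@3 c1@5 c2@8, authorship ........
After op 3 (add_cursor(7)): buffer="mruawdva" (len 8), cursors c3@3 c1@5 c4@7 c2@8, authorship ........

Answer: 5 8 3 7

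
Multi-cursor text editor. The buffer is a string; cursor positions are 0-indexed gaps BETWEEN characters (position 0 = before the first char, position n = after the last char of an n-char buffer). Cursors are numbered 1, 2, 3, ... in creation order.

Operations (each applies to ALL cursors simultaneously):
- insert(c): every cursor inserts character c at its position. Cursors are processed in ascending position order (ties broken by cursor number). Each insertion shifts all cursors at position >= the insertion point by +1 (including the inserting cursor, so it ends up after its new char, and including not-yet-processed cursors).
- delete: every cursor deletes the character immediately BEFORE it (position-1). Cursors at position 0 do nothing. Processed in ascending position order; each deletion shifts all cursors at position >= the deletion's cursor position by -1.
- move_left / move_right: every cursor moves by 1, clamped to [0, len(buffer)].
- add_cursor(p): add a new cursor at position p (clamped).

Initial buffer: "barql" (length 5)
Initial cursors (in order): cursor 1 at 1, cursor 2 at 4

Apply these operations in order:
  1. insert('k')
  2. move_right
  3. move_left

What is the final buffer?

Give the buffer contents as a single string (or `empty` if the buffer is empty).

After op 1 (insert('k')): buffer="bkarqkl" (len 7), cursors c1@2 c2@6, authorship .1...2.
After op 2 (move_right): buffer="bkarqkl" (len 7), cursors c1@3 c2@7, authorship .1...2.
After op 3 (move_left): buffer="bkarqkl" (len 7), cursors c1@2 c2@6, authorship .1...2.

Answer: bkarqkl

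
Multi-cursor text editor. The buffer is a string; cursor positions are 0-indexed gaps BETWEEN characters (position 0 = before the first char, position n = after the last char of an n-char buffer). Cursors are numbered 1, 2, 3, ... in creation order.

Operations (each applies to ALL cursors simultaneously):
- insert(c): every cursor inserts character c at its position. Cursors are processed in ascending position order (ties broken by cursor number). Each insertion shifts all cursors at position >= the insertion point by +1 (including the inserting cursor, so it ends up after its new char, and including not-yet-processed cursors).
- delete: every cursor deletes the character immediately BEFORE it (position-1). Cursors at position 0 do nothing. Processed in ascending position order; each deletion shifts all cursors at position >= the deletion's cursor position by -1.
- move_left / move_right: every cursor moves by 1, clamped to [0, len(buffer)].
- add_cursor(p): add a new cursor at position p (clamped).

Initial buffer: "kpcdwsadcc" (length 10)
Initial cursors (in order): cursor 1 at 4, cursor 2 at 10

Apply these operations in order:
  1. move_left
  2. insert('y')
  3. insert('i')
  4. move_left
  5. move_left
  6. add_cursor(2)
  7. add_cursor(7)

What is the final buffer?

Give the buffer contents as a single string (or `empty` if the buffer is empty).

After op 1 (move_left): buffer="kpcdwsadcc" (len 10), cursors c1@3 c2@9, authorship ..........
After op 2 (insert('y')): buffer="kpcydwsadcyc" (len 12), cursors c1@4 c2@11, authorship ...1......2.
After op 3 (insert('i')): buffer="kpcyidwsadcyic" (len 14), cursors c1@5 c2@13, authorship ...11......22.
After op 4 (move_left): buffer="kpcyidwsadcyic" (len 14), cursors c1@4 c2@12, authorship ...11......22.
After op 5 (move_left): buffer="kpcyidwsadcyic" (len 14), cursors c1@3 c2@11, authorship ...11......22.
After op 6 (add_cursor(2)): buffer="kpcyidwsadcyic" (len 14), cursors c3@2 c1@3 c2@11, authorship ...11......22.
After op 7 (add_cursor(7)): buffer="kpcyidwsadcyic" (len 14), cursors c3@2 c1@3 c4@7 c2@11, authorship ...11......22.

Answer: kpcyidwsadcyic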